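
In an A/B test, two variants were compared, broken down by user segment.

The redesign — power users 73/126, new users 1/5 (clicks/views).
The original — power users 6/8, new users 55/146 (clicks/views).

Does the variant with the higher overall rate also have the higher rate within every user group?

No

Power users: the redesign 73/126 = 57.9%, the original 6/8 = 75.0% → the original
New users: the redesign 1/5 = 20.0%, the original 55/146 = 37.7% → the original
Overall: the redesign 74/131 = 56.5%, the original 61/154 = 39.6% → the redesign
The original wins each user group but the redesign wins overall — the comparison reverses. The original's views skew toward new users, which has a lower base rate.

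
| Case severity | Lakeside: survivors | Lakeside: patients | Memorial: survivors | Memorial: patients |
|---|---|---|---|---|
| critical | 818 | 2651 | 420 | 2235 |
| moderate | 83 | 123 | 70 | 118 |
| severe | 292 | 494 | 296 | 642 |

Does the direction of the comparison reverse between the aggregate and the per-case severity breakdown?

Critical: Lakeside 818/2651 = 30.9%, Memorial 420/2235 = 18.8% → Lakeside
Moderate: Lakeside 83/123 = 67.5%, Memorial 70/118 = 59.3% → Lakeside
Severe: Lakeside 292/494 = 59.1%, Memorial 296/642 = 46.1% → Lakeside
Overall: Lakeside 1193/3268 = 36.5%, Memorial 786/2995 = 26.2% → Lakeside
Lakeside wins overall and in every case group — no reversal.

No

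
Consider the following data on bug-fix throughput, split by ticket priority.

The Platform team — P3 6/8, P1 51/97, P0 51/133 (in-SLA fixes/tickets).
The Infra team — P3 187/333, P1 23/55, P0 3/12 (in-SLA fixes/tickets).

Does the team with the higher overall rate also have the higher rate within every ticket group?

P3: the Platform team 6/8 = 75.0%, the Infra team 187/333 = 56.2% → the Platform team
P1: the Platform team 51/97 = 52.6%, the Infra team 23/55 = 41.8% → the Platform team
P0: the Platform team 51/133 = 38.3%, the Infra team 3/12 = 25.0% → the Platform team
Overall: the Platform team 108/238 = 45.4%, the Infra team 213/400 = 53.2% → the Infra team
The Platform team wins each ticket group but the Infra team wins overall — the comparison reverses. The Platform team's tickets skew toward P0, which has a lower base rate.

No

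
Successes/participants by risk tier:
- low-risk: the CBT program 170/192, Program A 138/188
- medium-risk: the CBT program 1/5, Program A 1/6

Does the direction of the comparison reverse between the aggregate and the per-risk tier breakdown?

No

Low-risk: the CBT program 170/192 = 88.5%, Program A 138/188 = 73.4% → the CBT program
Medium-risk: the CBT program 1/5 = 20.0%, Program A 1/6 = 16.7% → the CBT program
Overall: the CBT program 171/197 = 86.8%, Program A 139/194 = 71.6% → the CBT program
The CBT program wins overall and in every risk group — no reversal.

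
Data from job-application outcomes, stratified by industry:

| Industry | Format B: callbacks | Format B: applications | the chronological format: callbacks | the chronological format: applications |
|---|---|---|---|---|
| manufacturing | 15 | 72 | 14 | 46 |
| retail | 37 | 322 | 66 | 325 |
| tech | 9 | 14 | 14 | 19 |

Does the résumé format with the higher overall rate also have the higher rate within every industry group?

Manufacturing: Format B 15/72 = 20.8%, the chronological format 14/46 = 30.4% → the chronological format
Retail: Format B 37/322 = 11.5%, the chronological format 66/325 = 20.3% → the chronological format
Tech: Format B 9/14 = 64.3%, the chronological format 14/19 = 73.7% → the chronological format
Overall: Format B 61/408 = 15.0%, the chronological format 94/390 = 24.1% → the chronological format
The chronological format wins overall and in every industry group — no reversal.

Yes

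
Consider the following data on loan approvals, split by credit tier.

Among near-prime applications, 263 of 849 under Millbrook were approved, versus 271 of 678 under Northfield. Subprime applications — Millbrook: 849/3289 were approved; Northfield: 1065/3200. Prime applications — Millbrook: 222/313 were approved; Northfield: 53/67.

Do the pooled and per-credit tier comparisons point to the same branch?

Near-prime: Millbrook 263/849 = 31.0%, Northfield 271/678 = 40.0% → Northfield
Subprime: Millbrook 849/3289 = 25.8%, Northfield 1065/3200 = 33.3% → Northfield
Prime: Millbrook 222/313 = 70.9%, Northfield 53/67 = 79.1% → Northfield
Overall: Millbrook 1334/4451 = 30.0%, Northfield 1389/3945 = 35.2% → Northfield
Northfield wins overall and in every credit group — no reversal.

Yes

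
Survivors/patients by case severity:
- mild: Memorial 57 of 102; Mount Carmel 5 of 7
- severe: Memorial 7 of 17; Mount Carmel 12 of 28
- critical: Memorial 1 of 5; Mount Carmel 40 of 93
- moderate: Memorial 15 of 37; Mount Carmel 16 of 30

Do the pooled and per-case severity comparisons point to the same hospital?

Mild: Memorial 57/102 = 55.9%, Mount Carmel 5/7 = 71.4% → Mount Carmel
Severe: Memorial 7/17 = 41.2%, Mount Carmel 12/28 = 42.9% → Mount Carmel
Critical: Memorial 1/5 = 20.0%, Mount Carmel 40/93 = 43.0% → Mount Carmel
Moderate: Memorial 15/37 = 40.5%, Mount Carmel 16/30 = 53.3% → Mount Carmel
Overall: Memorial 80/161 = 49.7%, Mount Carmel 73/158 = 46.2% → Memorial
Mount Carmel wins each case group but Memorial wins overall — the comparison reverses. Mount Carmel's patients skew toward critical, which has a lower base rate.

No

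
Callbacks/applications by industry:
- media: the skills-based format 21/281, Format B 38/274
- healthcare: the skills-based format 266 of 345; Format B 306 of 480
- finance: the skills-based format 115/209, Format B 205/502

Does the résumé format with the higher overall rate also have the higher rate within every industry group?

No

Media: the skills-based format 21/281 = 7.5%, Format B 38/274 = 13.9% → Format B
Healthcare: the skills-based format 266/345 = 77.1%, Format B 306/480 = 63.8% → the skills-based format
Finance: the skills-based format 115/209 = 55.0%, Format B 205/502 = 40.8% → the skills-based format
Overall: the skills-based format 402/835 = 48.1%, Format B 549/1256 = 43.7% → the skills-based format
Neither sweeps: the skills-based format wins 2 of 3 groups, Format B wins 1. The skills-based format wins overall but not every group — no Simpson reversal.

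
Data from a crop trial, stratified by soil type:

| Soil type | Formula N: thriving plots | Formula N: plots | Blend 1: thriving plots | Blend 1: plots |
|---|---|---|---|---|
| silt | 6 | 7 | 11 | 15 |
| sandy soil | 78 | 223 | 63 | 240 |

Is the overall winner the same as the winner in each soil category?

Silt: Formula N 6/7 = 85.7%, Blend 1 11/15 = 73.3% → Formula N
Sandy soil: Formula N 78/223 = 35.0%, Blend 1 63/240 = 26.2% → Formula N
Overall: Formula N 84/230 = 36.5%, Blend 1 74/255 = 29.0% → Formula N
Formula N wins overall and in every soil group — no reversal.

Yes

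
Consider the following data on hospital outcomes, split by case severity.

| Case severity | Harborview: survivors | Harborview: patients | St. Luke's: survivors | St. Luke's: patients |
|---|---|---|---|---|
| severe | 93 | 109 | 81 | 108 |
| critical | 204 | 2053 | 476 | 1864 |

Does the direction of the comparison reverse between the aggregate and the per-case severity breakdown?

Severe: Harborview 93/109 = 85.3%, St. Luke's 81/108 = 75.0% → Harborview
Critical: Harborview 204/2053 = 9.9%, St. Luke's 476/1864 = 25.5% → St. Luke's
Overall: Harborview 297/2162 = 13.7%, St. Luke's 557/1972 = 28.2% → St. Luke's
Neither sweeps: Harborview wins 1 of 2 groups, St. Luke's wins 1. St. Luke's wins overall but not every group — no Simpson reversal.

No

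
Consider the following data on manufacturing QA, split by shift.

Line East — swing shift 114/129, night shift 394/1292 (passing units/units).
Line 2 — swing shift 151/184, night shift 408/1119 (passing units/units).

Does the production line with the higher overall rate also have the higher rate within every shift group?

No

Swing shift: Line East 114/129 = 88.4%, Line 2 151/184 = 82.1% → Line East
Night shift: Line East 394/1292 = 30.5%, Line 2 408/1119 = 36.5% → Line 2
Overall: Line East 508/1421 = 35.7%, Line 2 559/1303 = 42.9% → Line 2
Neither sweeps: Line East wins 1 of 2 groups, Line 2 wins 1. Line 2 wins overall but not every group — no Simpson reversal.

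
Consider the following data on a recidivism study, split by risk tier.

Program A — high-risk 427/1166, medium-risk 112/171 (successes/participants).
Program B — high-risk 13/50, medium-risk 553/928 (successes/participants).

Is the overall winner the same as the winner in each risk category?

High-risk: Program A 427/1166 = 36.6%, Program B 13/50 = 26.0% → Program A
Medium-risk: Program A 112/171 = 65.5%, Program B 553/928 = 59.6% → Program A
Overall: Program A 539/1337 = 40.3%, Program B 566/978 = 57.9% → Program B
Program A wins each risk group but Program B wins overall — the comparison reverses. Program A's participants skew toward high-risk, which has a lower base rate.

No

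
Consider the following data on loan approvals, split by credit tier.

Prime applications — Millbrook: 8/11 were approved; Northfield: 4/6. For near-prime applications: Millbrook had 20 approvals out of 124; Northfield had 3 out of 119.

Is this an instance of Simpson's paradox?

Prime: Millbrook 8/11 = 72.7%, Northfield 4/6 = 66.7% → Millbrook
Near-prime: Millbrook 20/124 = 16.1%, Northfield 3/119 = 2.5% → Millbrook
Overall: Millbrook 28/135 = 20.7%, Northfield 7/125 = 5.6% → Millbrook
Millbrook wins overall and in every credit group — no reversal.

No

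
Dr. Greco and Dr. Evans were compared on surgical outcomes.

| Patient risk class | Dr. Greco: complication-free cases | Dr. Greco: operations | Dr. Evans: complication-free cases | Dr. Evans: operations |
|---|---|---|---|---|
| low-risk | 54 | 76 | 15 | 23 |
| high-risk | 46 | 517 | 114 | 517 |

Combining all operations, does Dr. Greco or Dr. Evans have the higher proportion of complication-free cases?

Dr. Evans

Low-risk: Dr. Greco 54/76 = 71.1%, Dr. Evans 15/23 = 65.2% → Dr. Greco
High-risk: Dr. Greco 46/517 = 8.9%, Dr. Evans 114/517 = 22.1% → Dr. Evans
Overall: Dr. Greco 100/593 = 16.9%, Dr. Evans 129/540 = 23.9% → Dr. Evans
(Neither sweeps every patient risk group, but Dr. Evans has the higher pooled rate.)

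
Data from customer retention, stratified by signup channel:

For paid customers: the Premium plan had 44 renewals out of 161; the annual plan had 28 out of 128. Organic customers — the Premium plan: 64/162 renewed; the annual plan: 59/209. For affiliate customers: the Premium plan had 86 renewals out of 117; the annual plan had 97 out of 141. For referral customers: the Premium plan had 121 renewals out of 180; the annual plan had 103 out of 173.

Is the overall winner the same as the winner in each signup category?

Paid: the Premium plan 44/161 = 27.3%, the annual plan 28/128 = 21.9% → the Premium plan
Organic: the Premium plan 64/162 = 39.5%, the annual plan 59/209 = 28.2% → the Premium plan
Affiliate: the Premium plan 86/117 = 73.5%, the annual plan 97/141 = 68.8% → the Premium plan
Referral: the Premium plan 121/180 = 67.2%, the annual plan 103/173 = 59.5% → the Premium plan
Overall: the Premium plan 315/620 = 50.8%, the annual plan 287/651 = 44.1% → the Premium plan
The Premium plan wins overall and in every signup group — no reversal.

Yes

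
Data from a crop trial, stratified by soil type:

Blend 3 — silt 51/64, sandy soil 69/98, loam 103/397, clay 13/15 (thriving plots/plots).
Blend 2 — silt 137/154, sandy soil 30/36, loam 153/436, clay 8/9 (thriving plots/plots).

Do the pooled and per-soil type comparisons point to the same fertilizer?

Silt: Blend 3 51/64 = 79.7%, Blend 2 137/154 = 89.0% → Blend 2
Sandy soil: Blend 3 69/98 = 70.4%, Blend 2 30/36 = 83.3% → Blend 2
Loam: Blend 3 103/397 = 25.9%, Blend 2 153/436 = 35.1% → Blend 2
Clay: Blend 3 13/15 = 86.7%, Blend 2 8/9 = 88.9% → Blend 2
Overall: Blend 3 236/574 = 41.1%, Blend 2 328/635 = 51.7% → Blend 2
Blend 2 wins overall and in every soil group — no reversal.

Yes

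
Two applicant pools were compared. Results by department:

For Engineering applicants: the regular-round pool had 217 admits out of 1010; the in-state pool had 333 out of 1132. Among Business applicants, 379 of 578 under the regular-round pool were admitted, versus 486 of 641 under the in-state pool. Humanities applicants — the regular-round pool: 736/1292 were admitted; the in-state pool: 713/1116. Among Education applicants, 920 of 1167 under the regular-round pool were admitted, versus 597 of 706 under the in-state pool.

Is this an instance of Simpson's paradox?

No

Engineering: the regular-round pool 217/1010 = 21.5%, the in-state pool 333/1132 = 29.4% → the in-state pool
Business: the regular-round pool 379/578 = 65.6%, the in-state pool 486/641 = 75.8% → the in-state pool
Humanities: the regular-round pool 736/1292 = 57.0%, the in-state pool 713/1116 = 63.9% → the in-state pool
Education: the regular-round pool 920/1167 = 78.8%, the in-state pool 597/706 = 84.6% → the in-state pool
Overall: the regular-round pool 2252/4047 = 55.6%, the in-state pool 2129/3595 = 59.2% → the in-state pool
The in-state pool wins overall and in every department group — no reversal.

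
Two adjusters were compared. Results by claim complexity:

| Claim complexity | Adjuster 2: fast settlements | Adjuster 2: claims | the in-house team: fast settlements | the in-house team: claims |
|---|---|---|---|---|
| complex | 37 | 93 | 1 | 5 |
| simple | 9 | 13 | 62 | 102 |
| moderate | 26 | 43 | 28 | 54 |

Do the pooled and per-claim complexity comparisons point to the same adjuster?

Complex: Adjuster 2 37/93 = 39.8%, the in-house team 1/5 = 20.0% → Adjuster 2
Simple: Adjuster 2 9/13 = 69.2%, the in-house team 62/102 = 60.8% → Adjuster 2
Moderate: Adjuster 2 26/43 = 60.5%, the in-house team 28/54 = 51.9% → Adjuster 2
Overall: Adjuster 2 72/149 = 48.3%, the in-house team 91/161 = 56.5% → the in-house team
Adjuster 2 wins each claim group but the in-house team wins overall — the comparison reverses. Adjuster 2's claims skew toward complex, which has a lower base rate.

No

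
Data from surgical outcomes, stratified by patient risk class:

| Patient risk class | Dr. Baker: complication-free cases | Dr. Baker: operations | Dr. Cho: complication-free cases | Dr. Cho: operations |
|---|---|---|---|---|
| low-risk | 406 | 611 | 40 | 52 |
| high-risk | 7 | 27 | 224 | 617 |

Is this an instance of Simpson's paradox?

Yes

Low-risk: Dr. Baker 406/611 = 66.4%, Dr. Cho 40/52 = 76.9% → Dr. Cho
High-risk: Dr. Baker 7/27 = 25.9%, Dr. Cho 224/617 = 36.3% → Dr. Cho
Overall: Dr. Baker 413/638 = 64.7%, Dr. Cho 264/669 = 39.5% → Dr. Baker
Dr. Cho wins each patient risk group but Dr. Baker wins overall — the comparison reverses. Dr. Cho's operations skew toward high-risk, which has a lower base rate.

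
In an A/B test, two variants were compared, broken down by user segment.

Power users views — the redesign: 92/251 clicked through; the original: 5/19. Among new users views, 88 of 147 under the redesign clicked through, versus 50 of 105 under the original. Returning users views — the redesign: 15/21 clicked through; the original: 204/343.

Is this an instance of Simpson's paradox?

Power users: the redesign 92/251 = 36.7%, the original 5/19 = 26.3% → the redesign
New users: the redesign 88/147 = 59.9%, the original 50/105 = 47.6% → the redesign
Returning users: the redesign 15/21 = 71.4%, the original 204/343 = 59.5% → the redesign
Overall: the redesign 195/419 = 46.5%, the original 259/467 = 55.5% → the original
The redesign wins each user group but the original wins overall — the comparison reverses. The redesign's views skew toward power users, which has a lower base rate.

Yes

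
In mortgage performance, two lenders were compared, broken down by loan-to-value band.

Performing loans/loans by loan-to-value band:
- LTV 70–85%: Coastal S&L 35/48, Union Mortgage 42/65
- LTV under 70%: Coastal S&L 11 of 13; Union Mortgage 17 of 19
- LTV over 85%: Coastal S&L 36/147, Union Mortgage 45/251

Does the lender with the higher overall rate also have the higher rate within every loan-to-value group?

No

LTV 70–85%: Coastal S&L 35/48 = 72.9%, Union Mortgage 42/65 = 64.6% → Coastal S&L
LTV under 70%: Coastal S&L 11/13 = 84.6%, Union Mortgage 17/19 = 89.5% → Union Mortgage
LTV over 85%: Coastal S&L 36/147 = 24.5%, Union Mortgage 45/251 = 17.9% → Coastal S&L
Overall: Coastal S&L 82/208 = 39.4%, Union Mortgage 104/335 = 31.0% → Coastal S&L
Neither sweeps: Coastal S&L wins 2 of 3 groups, Union Mortgage wins 1. Coastal S&L wins overall but not every group — no Simpson reversal.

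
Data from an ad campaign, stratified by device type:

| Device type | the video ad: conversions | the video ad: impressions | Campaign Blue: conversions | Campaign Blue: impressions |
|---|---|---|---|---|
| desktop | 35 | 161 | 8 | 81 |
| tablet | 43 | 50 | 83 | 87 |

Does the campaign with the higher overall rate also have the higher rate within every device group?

Desktop: the video ad 35/161 = 21.7%, Campaign Blue 8/81 = 9.9% → the video ad
Tablet: the video ad 43/50 = 86.0%, Campaign Blue 83/87 = 95.4% → Campaign Blue
Overall: the video ad 78/211 = 37.0%, Campaign Blue 91/168 = 54.2% → Campaign Blue
Neither sweeps: the video ad wins 1 of 2 groups, Campaign Blue wins 1. Campaign Blue wins overall but not every group — no Simpson reversal.

No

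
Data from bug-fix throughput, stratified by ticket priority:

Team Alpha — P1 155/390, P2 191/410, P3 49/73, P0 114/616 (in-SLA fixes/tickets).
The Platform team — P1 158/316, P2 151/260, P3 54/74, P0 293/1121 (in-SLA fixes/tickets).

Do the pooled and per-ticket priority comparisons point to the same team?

Yes

P1: Team Alpha 155/390 = 39.7%, the Platform team 158/316 = 50.0% → the Platform team
P2: Team Alpha 191/410 = 46.6%, the Platform team 151/260 = 58.1% → the Platform team
P3: Team Alpha 49/73 = 67.1%, the Platform team 54/74 = 73.0% → the Platform team
P0: Team Alpha 114/616 = 18.5%, the Platform team 293/1121 = 26.1% → the Platform team
Overall: Team Alpha 509/1489 = 34.2%, the Platform team 656/1771 = 37.0% → the Platform team
The Platform team wins overall and in every ticket group — no reversal.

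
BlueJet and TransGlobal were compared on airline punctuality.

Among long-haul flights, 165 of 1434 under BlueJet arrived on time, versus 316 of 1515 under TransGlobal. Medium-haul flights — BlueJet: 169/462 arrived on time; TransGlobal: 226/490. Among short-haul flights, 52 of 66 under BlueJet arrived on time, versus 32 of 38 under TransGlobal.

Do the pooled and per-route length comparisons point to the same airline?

Yes

Long-haul: BlueJet 165/1434 = 11.5%, TransGlobal 316/1515 = 20.9% → TransGlobal
Medium-haul: BlueJet 169/462 = 36.6%, TransGlobal 226/490 = 46.1% → TransGlobal
Short-haul: BlueJet 52/66 = 78.8%, TransGlobal 32/38 = 84.2% → TransGlobal
Overall: BlueJet 386/1962 = 19.7%, TransGlobal 574/2043 = 28.1% → TransGlobal
TransGlobal wins overall and in every route group — no reversal.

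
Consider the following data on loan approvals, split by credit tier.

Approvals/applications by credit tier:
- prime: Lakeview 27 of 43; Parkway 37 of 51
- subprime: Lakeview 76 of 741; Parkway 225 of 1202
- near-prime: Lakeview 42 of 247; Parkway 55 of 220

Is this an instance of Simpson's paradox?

Prime: Lakeview 27/43 = 62.8%, Parkway 37/51 = 72.5% → Parkway
Subprime: Lakeview 76/741 = 10.3%, Parkway 225/1202 = 18.7% → Parkway
Near-prime: Lakeview 42/247 = 17.0%, Parkway 55/220 = 25.0% → Parkway
Overall: Lakeview 145/1031 = 14.1%, Parkway 317/1473 = 21.5% → Parkway
Parkway wins overall and in every credit group — no reversal.

No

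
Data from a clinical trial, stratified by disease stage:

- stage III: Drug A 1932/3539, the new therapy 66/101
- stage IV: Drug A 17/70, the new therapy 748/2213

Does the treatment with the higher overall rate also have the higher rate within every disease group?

No

Stage III: Drug A 1932/3539 = 54.6%, the new therapy 66/101 = 65.3% → the new therapy
Stage IV: Drug A 17/70 = 24.3%, the new therapy 748/2213 = 33.8% → the new therapy
Overall: Drug A 1949/3609 = 54.0%, the new therapy 814/2314 = 35.2% → Drug A
The new therapy wins each disease group but Drug A wins overall — the comparison reverses. The new therapy's patients skew toward stage IV, which has a lower base rate.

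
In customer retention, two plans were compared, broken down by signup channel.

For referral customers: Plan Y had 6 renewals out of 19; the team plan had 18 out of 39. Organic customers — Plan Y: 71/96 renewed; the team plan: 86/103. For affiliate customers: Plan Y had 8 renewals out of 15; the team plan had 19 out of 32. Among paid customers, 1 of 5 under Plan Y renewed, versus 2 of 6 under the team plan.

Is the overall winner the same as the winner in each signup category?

Yes

Referral: Plan Y 6/19 = 31.6%, the team plan 18/39 = 46.2% → the team plan
Organic: Plan Y 71/96 = 74.0%, the team plan 86/103 = 83.5% → the team plan
Affiliate: Plan Y 8/15 = 53.3%, the team plan 19/32 = 59.4% → the team plan
Paid: Plan Y 1/5 = 20.0%, the team plan 2/6 = 33.3% → the team plan
Overall: Plan Y 86/135 = 63.7%, the team plan 125/180 = 69.4% → the team plan
The team plan wins overall and in every signup group — no reversal.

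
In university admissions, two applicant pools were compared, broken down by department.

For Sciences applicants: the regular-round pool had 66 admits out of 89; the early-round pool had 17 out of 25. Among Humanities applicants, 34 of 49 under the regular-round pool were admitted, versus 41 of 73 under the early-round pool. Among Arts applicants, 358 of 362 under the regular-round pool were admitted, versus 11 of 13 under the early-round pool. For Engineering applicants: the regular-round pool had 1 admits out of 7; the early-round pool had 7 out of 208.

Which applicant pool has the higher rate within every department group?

the regular-round pool

Sciences: the regular-round pool 66/89 = 74.2%, the early-round pool 17/25 = 68.0% → the regular-round pool
Humanities: the regular-round pool 34/49 = 69.4%, the early-round pool 41/73 = 56.2% → the regular-round pool
Arts: the regular-round pool 358/362 = 98.9%, the early-round pool 11/13 = 84.6% → the regular-round pool
Engineering: the regular-round pool 1/7 = 14.3%, the early-round pool 7/208 = 3.4% → the regular-round pool
The regular-round pool has the higher rate in all 4 groups.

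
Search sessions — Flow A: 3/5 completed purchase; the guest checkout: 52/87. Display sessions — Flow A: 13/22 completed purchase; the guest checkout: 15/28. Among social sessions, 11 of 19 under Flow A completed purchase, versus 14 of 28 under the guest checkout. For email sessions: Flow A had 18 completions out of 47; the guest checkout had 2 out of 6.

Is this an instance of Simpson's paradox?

Search: Flow A 3/5 = 60.0%, the guest checkout 52/87 = 59.8% → Flow A
Display: Flow A 13/22 = 59.1%, the guest checkout 15/28 = 53.6% → Flow A
Social: Flow A 11/19 = 57.9%, the guest checkout 14/28 = 50.0% → Flow A
Email: Flow A 18/47 = 38.3%, the guest checkout 2/6 = 33.3% → Flow A
Overall: Flow A 45/93 = 48.4%, the guest checkout 83/149 = 55.7% → the guest checkout
Flow A wins each traffic group but the guest checkout wins overall — the comparison reverses. Flow A's sessions skew toward email, which has a lower base rate.

Yes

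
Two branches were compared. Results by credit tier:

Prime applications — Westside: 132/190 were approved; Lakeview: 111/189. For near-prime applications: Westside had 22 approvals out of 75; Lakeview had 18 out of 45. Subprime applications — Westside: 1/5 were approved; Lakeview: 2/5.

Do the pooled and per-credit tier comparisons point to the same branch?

Prime: Westside 132/190 = 69.5%, Lakeview 111/189 = 58.7% → Westside
Near-prime: Westside 22/75 = 29.3%, Lakeview 18/45 = 40.0% → Lakeview
Subprime: Westside 1/5 = 20.0%, Lakeview 2/5 = 40.0% → Lakeview
Overall: Westside 155/270 = 57.4%, Lakeview 131/239 = 54.8% → Westside
Neither sweeps: Westside wins 1 of 3 groups, Lakeview wins 2. Westside wins overall but not every group — no Simpson reversal.

No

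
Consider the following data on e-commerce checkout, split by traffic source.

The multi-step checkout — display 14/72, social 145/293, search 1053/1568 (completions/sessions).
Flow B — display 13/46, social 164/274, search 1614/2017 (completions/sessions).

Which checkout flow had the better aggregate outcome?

Flow B

Display: the multi-step checkout 14/72 = 19.4%, Flow B 13/46 = 28.3% → Flow B
Social: the multi-step checkout 145/293 = 49.5%, Flow B 164/274 = 59.9% → Flow B
Search: the multi-step checkout 1053/1568 = 67.2%, Flow B 1614/2017 = 80.0% → Flow B
Overall: the multi-step checkout 1212/1933 = 62.7%, Flow B 1791/2337 = 76.6% → Flow B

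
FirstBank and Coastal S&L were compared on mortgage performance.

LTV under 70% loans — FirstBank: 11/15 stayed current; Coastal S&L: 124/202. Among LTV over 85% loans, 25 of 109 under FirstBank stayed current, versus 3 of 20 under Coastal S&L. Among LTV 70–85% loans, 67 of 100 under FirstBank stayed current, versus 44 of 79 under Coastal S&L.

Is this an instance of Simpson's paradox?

LTV under 70%: FirstBank 11/15 = 73.3%, Coastal S&L 124/202 = 61.4% → FirstBank
LTV over 85%: FirstBank 25/109 = 22.9%, Coastal S&L 3/20 = 15.0% → FirstBank
LTV 70–85%: FirstBank 67/100 = 67.0%, Coastal S&L 44/79 = 55.7% → FirstBank
Overall: FirstBank 103/224 = 46.0%, Coastal S&L 171/301 = 56.8% → Coastal S&L
FirstBank wins each loan-to-value group but Coastal S&L wins overall — the comparison reverses. FirstBank's loans skew toward LTV over 85%, which has a lower base rate.

Yes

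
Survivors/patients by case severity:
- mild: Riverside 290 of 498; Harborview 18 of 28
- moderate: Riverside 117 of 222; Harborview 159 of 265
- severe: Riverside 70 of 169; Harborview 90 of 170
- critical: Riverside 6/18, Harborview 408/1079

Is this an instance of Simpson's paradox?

Yes

Mild: Riverside 290/498 = 58.2%, Harborview 18/28 = 64.3% → Harborview
Moderate: Riverside 117/222 = 52.7%, Harborview 159/265 = 60.0% → Harborview
Severe: Riverside 70/169 = 41.4%, Harborview 90/170 = 52.9% → Harborview
Critical: Riverside 6/18 = 33.3%, Harborview 408/1079 = 37.8% → Harborview
Overall: Riverside 483/907 = 53.3%, Harborview 675/1542 = 43.8% → Riverside
Harborview wins each case group but Riverside wins overall — the comparison reverses. Harborview's patients skew toward critical, which has a lower base rate.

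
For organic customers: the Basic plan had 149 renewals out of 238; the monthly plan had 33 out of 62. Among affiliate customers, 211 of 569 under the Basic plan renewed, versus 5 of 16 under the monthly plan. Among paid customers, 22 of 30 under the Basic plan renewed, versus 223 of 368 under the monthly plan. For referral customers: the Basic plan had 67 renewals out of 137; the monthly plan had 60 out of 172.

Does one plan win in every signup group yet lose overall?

Yes

Organic: the Basic plan 149/238 = 62.6%, the monthly plan 33/62 = 53.2% → the Basic plan
Affiliate: the Basic plan 211/569 = 37.1%, the monthly plan 5/16 = 31.2% → the Basic plan
Paid: the Basic plan 22/30 = 73.3%, the monthly plan 223/368 = 60.6% → the Basic plan
Referral: the Basic plan 67/137 = 48.9%, the monthly plan 60/172 = 34.9% → the Basic plan
Overall: the Basic plan 449/974 = 46.1%, the monthly plan 321/618 = 51.9% → the monthly plan
The Basic plan wins each signup group but the monthly plan wins overall — the comparison reverses. The Basic plan's customers skew toward affiliate, which has a lower base rate.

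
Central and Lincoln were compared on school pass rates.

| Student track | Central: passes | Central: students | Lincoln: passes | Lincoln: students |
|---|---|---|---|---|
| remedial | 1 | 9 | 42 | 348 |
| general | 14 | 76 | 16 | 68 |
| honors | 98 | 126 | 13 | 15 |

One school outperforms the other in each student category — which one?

Lincoln

Remedial: Central 1/9 = 11.1%, Lincoln 42/348 = 12.1% → Lincoln
General: Central 14/76 = 18.4%, Lincoln 16/68 = 23.5% → Lincoln
Honors: Central 98/126 = 77.8%, Lincoln 13/15 = 86.7% → Lincoln
Lincoln has the higher rate in all 3 groups.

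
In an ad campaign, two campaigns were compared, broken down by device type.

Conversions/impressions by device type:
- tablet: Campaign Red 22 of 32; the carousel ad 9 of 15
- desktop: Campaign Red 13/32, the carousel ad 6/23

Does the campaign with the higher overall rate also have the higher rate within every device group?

Yes

Tablet: Campaign Red 22/32 = 68.8%, the carousel ad 9/15 = 60.0% → Campaign Red
Desktop: Campaign Red 13/32 = 40.6%, the carousel ad 6/23 = 26.1% → Campaign Red
Overall: Campaign Red 35/64 = 54.7%, the carousel ad 15/38 = 39.5% → Campaign Red
Campaign Red wins overall and in every device group — no reversal.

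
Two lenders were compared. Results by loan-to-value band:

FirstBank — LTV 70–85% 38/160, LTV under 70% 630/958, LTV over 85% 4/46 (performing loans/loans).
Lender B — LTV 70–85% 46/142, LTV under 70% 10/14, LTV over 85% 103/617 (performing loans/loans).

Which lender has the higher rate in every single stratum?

LTV 70–85%: FirstBank 38/160 = 23.8%, Lender B 46/142 = 32.4% → Lender B
LTV under 70%: FirstBank 630/958 = 65.8%, Lender B 10/14 = 71.4% → Lender B
LTV over 85%: FirstBank 4/46 = 8.7%, Lender B 103/617 = 16.7% → Lender B
Lender B has the higher rate in all 3 groups.

Lender B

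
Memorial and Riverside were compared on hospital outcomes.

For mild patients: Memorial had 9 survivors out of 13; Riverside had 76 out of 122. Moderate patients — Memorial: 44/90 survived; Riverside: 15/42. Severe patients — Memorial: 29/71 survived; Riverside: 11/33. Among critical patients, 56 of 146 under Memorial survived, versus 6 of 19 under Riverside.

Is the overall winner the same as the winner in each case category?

No

Mild: Memorial 9/13 = 69.2%, Riverside 76/122 = 62.3% → Memorial
Moderate: Memorial 44/90 = 48.9%, Riverside 15/42 = 35.7% → Memorial
Severe: Memorial 29/71 = 40.8%, Riverside 11/33 = 33.3% → Memorial
Critical: Memorial 56/146 = 38.4%, Riverside 6/19 = 31.6% → Memorial
Overall: Memorial 138/320 = 43.1%, Riverside 108/216 = 50.0% → Riverside
Memorial wins each case group but Riverside wins overall — the comparison reverses. Memorial's patients skew toward critical, which has a lower base rate.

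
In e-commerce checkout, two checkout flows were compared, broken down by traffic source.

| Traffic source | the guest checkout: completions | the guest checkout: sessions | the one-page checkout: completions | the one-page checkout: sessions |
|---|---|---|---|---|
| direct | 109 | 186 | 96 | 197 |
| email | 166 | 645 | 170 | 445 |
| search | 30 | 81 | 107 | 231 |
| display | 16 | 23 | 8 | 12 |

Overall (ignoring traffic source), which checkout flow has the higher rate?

the one-page checkout

Direct: the guest checkout 109/186 = 58.6%, the one-page checkout 96/197 = 48.7% → the guest checkout
Email: the guest checkout 166/645 = 25.7%, the one-page checkout 170/445 = 38.2% → the one-page checkout
Search: the guest checkout 30/81 = 37.0%, the one-page checkout 107/231 = 46.3% → the one-page checkout
Display: the guest checkout 16/23 = 69.6%, the one-page checkout 8/12 = 66.7% → the guest checkout
Overall: the guest checkout 321/935 = 34.3%, the one-page checkout 381/885 = 43.1% → the one-page checkout
(Neither sweeps every traffic group, but the one-page checkout has the higher pooled rate.)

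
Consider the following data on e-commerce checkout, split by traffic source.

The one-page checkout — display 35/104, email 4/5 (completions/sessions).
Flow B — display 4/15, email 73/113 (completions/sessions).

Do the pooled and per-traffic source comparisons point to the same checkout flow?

Display: the one-page checkout 35/104 = 33.7%, Flow B 4/15 = 26.7% → the one-page checkout
Email: the one-page checkout 4/5 = 80.0%, Flow B 73/113 = 64.6% → the one-page checkout
Overall: the one-page checkout 39/109 = 35.8%, Flow B 77/128 = 60.2% → Flow B
The one-page checkout wins each traffic group but Flow B wins overall — the comparison reverses. The one-page checkout's sessions skew toward display, which has a lower base rate.

No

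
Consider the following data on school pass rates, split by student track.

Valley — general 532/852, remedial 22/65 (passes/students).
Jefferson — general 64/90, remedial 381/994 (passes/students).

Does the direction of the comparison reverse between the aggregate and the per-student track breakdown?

General: Valley 532/852 = 62.4%, Jefferson 64/90 = 71.1% → Jefferson
Remedial: Valley 22/65 = 33.8%, Jefferson 381/994 = 38.3% → Jefferson
Overall: Valley 554/917 = 60.4%, Jefferson 445/1084 = 41.1% → Valley
Jefferson wins each student group but Valley wins overall — the comparison reverses. Jefferson's students skew toward remedial, which has a lower base rate.

Yes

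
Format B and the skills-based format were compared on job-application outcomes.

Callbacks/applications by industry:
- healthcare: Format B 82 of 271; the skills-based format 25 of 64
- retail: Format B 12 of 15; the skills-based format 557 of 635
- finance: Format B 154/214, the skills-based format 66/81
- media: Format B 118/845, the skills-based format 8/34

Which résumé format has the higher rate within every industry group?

the skills-based format

Healthcare: Format B 82/271 = 30.3%, the skills-based format 25/64 = 39.1% → the skills-based format
Retail: Format B 12/15 = 80.0%, the skills-based format 557/635 = 87.7% → the skills-based format
Finance: Format B 154/214 = 72.0%, the skills-based format 66/81 = 81.5% → the skills-based format
Media: Format B 118/845 = 14.0%, the skills-based format 8/34 = 23.5% → the skills-based format
The skills-based format has the higher rate in all 4 groups.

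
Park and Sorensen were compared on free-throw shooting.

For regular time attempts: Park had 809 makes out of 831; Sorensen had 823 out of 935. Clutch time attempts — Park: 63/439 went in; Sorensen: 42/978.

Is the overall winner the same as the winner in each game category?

Yes

Regular time: Park 809/831 = 97.4%, Sorensen 823/935 = 88.0% → Park
Clutch time: Park 63/439 = 14.4%, Sorensen 42/978 = 4.3% → Park
Overall: Park 872/1270 = 68.7%, Sorensen 865/1913 = 45.2% → Park
Park wins overall and in every game group — no reversal.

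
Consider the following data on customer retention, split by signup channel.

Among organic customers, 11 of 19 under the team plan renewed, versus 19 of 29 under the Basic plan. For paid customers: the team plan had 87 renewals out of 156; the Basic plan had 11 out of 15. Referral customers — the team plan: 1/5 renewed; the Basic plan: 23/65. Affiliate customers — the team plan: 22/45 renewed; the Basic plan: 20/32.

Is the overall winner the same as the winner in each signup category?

No

Organic: the team plan 11/19 = 57.9%, the Basic plan 19/29 = 65.5% → the Basic plan
Paid: the team plan 87/156 = 55.8%, the Basic plan 11/15 = 73.3% → the Basic plan
Referral: the team plan 1/5 = 20.0%, the Basic plan 23/65 = 35.4% → the Basic plan
Affiliate: the team plan 22/45 = 48.9%, the Basic plan 20/32 = 62.5% → the Basic plan
Overall: the team plan 121/225 = 53.8%, the Basic plan 73/141 = 51.8% → the team plan
The Basic plan wins each signup group but the team plan wins overall — the comparison reverses. The Basic plan's customers skew toward referral, which has a lower base rate.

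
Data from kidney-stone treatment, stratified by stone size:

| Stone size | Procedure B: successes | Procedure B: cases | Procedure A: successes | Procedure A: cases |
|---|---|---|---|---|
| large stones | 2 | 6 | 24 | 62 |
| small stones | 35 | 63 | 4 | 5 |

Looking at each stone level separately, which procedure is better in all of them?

Large stones: Procedure B 2/6 = 33.3%, Procedure A 24/62 = 38.7% → Procedure A
Small stones: Procedure B 35/63 = 55.6%, Procedure A 4/5 = 80.0% → Procedure A
Procedure A has the higher rate in both groups.

Procedure A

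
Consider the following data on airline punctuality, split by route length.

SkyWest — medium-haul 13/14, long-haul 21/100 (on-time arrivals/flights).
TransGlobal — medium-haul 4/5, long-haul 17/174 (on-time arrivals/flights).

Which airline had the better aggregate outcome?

SkyWest

Medium-haul: SkyWest 13/14 = 92.9%, TransGlobal 4/5 = 80.0% → SkyWest
Long-haul: SkyWest 21/100 = 21.0%, TransGlobal 17/174 = 9.8% → SkyWest
Overall: SkyWest 34/114 = 29.8%, TransGlobal 21/179 = 11.7% → SkyWest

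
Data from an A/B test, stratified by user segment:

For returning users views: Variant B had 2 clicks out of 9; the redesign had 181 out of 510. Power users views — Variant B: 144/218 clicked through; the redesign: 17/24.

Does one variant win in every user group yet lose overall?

Returning users: Variant B 2/9 = 22.2%, the redesign 181/510 = 35.5% → the redesign
Power users: Variant B 144/218 = 66.1%, the redesign 17/24 = 70.8% → the redesign
Overall: Variant B 146/227 = 64.3%, the redesign 198/534 = 37.1% → Variant B
The redesign wins each user group but Variant B wins overall — the comparison reverses. The redesign's views skew toward returning users, which has a lower base rate.

Yes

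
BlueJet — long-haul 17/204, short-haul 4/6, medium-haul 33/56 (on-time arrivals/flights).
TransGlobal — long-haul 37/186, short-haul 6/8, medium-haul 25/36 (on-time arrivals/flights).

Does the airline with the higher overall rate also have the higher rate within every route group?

Yes

Long-haul: BlueJet 17/204 = 8.3%, TransGlobal 37/186 = 19.9% → TransGlobal
Short-haul: BlueJet 4/6 = 66.7%, TransGlobal 6/8 = 75.0% → TransGlobal
Medium-haul: BlueJet 33/56 = 58.9%, TransGlobal 25/36 = 69.4% → TransGlobal
Overall: BlueJet 54/266 = 20.3%, TransGlobal 68/230 = 29.6% → TransGlobal
TransGlobal wins overall and in every route group — no reversal.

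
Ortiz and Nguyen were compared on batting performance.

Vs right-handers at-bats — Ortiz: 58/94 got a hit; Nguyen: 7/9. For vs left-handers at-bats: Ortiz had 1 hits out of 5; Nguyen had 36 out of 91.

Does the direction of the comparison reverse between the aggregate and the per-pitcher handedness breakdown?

Yes

Vs right-handers: Ortiz 58/94 = 61.7%, Nguyen 7/9 = 77.8% → Nguyen
Vs left-handers: Ortiz 1/5 = 20.0%, Nguyen 36/91 = 39.6% → Nguyen
Overall: Ortiz 59/99 = 59.6%, Nguyen 43/100 = 43.0% → Ortiz
Nguyen wins each pitcher group but Ortiz wins overall — the comparison reverses. Nguyen's at-bats skew toward vs left-handers, which has a lower base rate.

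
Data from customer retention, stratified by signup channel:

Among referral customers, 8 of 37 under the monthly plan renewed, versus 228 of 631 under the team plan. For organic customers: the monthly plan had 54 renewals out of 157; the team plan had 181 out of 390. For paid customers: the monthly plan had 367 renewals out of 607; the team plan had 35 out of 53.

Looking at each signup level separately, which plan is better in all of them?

the team plan

Referral: the monthly plan 8/37 = 21.6%, the team plan 228/631 = 36.1% → the team plan
Organic: the monthly plan 54/157 = 34.4%, the team plan 181/390 = 46.4% → the team plan
Paid: the monthly plan 367/607 = 60.5%, the team plan 35/53 = 66.0% → the team plan
The team plan has the higher rate in all 3 groups.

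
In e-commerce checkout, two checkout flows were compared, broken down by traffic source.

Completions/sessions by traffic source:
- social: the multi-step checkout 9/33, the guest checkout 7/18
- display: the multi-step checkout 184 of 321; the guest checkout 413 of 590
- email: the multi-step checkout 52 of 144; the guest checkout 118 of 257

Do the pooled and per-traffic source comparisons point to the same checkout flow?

Yes

Social: the multi-step checkout 9/33 = 27.3%, the guest checkout 7/18 = 38.9% → the guest checkout
Display: the multi-step checkout 184/321 = 57.3%, the guest checkout 413/590 = 70.0% → the guest checkout
Email: the multi-step checkout 52/144 = 36.1%, the guest checkout 118/257 = 45.9% → the guest checkout
Overall: the multi-step checkout 245/498 = 49.2%, the guest checkout 538/865 = 62.2% → the guest checkout
The guest checkout wins overall and in every traffic group — no reversal.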